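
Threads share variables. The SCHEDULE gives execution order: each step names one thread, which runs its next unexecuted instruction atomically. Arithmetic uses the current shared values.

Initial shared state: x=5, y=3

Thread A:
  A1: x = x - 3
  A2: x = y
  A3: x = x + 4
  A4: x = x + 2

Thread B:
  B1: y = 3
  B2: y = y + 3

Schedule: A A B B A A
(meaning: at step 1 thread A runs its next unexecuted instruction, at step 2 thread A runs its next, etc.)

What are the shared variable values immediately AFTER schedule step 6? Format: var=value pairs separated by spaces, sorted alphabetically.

Answer: x=9 y=6

Derivation:
Step 1: thread A executes A1 (x = x - 3). Shared: x=2 y=3. PCs: A@1 B@0
Step 2: thread A executes A2 (x = y). Shared: x=3 y=3. PCs: A@2 B@0
Step 3: thread B executes B1 (y = 3). Shared: x=3 y=3. PCs: A@2 B@1
Step 4: thread B executes B2 (y = y + 3). Shared: x=3 y=6. PCs: A@2 B@2
Step 5: thread A executes A3 (x = x + 4). Shared: x=7 y=6. PCs: A@3 B@2
Step 6: thread A executes A4 (x = x + 2). Shared: x=9 y=6. PCs: A@4 B@2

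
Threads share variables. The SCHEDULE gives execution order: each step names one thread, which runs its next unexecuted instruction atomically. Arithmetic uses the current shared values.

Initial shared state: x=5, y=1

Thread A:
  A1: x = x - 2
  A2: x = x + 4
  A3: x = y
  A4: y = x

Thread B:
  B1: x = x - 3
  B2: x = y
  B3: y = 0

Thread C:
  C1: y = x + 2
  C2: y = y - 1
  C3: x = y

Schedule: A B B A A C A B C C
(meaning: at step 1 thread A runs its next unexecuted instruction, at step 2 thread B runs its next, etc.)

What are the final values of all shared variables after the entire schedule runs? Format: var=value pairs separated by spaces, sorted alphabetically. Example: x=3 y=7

Answer: x=-1 y=-1

Derivation:
Step 1: thread A executes A1 (x = x - 2). Shared: x=3 y=1. PCs: A@1 B@0 C@0
Step 2: thread B executes B1 (x = x - 3). Shared: x=0 y=1. PCs: A@1 B@1 C@0
Step 3: thread B executes B2 (x = y). Shared: x=1 y=1. PCs: A@1 B@2 C@0
Step 4: thread A executes A2 (x = x + 4). Shared: x=5 y=1. PCs: A@2 B@2 C@0
Step 5: thread A executes A3 (x = y). Shared: x=1 y=1. PCs: A@3 B@2 C@0
Step 6: thread C executes C1 (y = x + 2). Shared: x=1 y=3. PCs: A@3 B@2 C@1
Step 7: thread A executes A4 (y = x). Shared: x=1 y=1. PCs: A@4 B@2 C@1
Step 8: thread B executes B3 (y = 0). Shared: x=1 y=0. PCs: A@4 B@3 C@1
Step 9: thread C executes C2 (y = y - 1). Shared: x=1 y=-1. PCs: A@4 B@3 C@2
Step 10: thread C executes C3 (x = y). Shared: x=-1 y=-1. PCs: A@4 B@3 C@3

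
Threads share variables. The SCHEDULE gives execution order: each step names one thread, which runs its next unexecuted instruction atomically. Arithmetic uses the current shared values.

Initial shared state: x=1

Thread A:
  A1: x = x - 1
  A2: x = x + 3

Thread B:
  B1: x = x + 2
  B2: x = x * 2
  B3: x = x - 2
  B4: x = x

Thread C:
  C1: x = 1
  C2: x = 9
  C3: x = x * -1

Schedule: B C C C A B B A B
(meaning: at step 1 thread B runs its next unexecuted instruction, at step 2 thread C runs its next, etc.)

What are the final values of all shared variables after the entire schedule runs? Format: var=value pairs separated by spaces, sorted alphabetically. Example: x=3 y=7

Answer: x=-19

Derivation:
Step 1: thread B executes B1 (x = x + 2). Shared: x=3. PCs: A@0 B@1 C@0
Step 2: thread C executes C1 (x = 1). Shared: x=1. PCs: A@0 B@1 C@1
Step 3: thread C executes C2 (x = 9). Shared: x=9. PCs: A@0 B@1 C@2
Step 4: thread C executes C3 (x = x * -1). Shared: x=-9. PCs: A@0 B@1 C@3
Step 5: thread A executes A1 (x = x - 1). Shared: x=-10. PCs: A@1 B@1 C@3
Step 6: thread B executes B2 (x = x * 2). Shared: x=-20. PCs: A@1 B@2 C@3
Step 7: thread B executes B3 (x = x - 2). Shared: x=-22. PCs: A@1 B@3 C@3
Step 8: thread A executes A2 (x = x + 3). Shared: x=-19. PCs: A@2 B@3 C@3
Step 9: thread B executes B4 (x = x). Shared: x=-19. PCs: A@2 B@4 C@3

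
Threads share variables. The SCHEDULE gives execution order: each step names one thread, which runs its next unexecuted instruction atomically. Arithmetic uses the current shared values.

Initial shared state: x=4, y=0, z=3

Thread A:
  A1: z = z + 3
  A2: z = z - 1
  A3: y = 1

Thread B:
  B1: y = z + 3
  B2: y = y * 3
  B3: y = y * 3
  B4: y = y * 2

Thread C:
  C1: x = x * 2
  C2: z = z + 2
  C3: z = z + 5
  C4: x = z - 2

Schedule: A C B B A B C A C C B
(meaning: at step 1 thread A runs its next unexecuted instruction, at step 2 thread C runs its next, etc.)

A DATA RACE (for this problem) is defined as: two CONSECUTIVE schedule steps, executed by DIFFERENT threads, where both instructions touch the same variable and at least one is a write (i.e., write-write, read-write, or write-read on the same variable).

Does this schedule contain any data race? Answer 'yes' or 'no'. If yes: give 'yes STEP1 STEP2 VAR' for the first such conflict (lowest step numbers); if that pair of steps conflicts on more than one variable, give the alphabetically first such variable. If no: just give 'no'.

Answer: no

Derivation:
Steps 1,2: A(r=z,w=z) vs C(r=x,w=x). No conflict.
Steps 2,3: C(r=x,w=x) vs B(r=z,w=y). No conflict.
Steps 3,4: same thread (B). No race.
Steps 4,5: B(r=y,w=y) vs A(r=z,w=z). No conflict.
Steps 5,6: A(r=z,w=z) vs B(r=y,w=y). No conflict.
Steps 6,7: B(r=y,w=y) vs C(r=z,w=z). No conflict.
Steps 7,8: C(r=z,w=z) vs A(r=-,w=y). No conflict.
Steps 8,9: A(r=-,w=y) vs C(r=z,w=z). No conflict.
Steps 9,10: same thread (C). No race.
Steps 10,11: C(r=z,w=x) vs B(r=y,w=y). No conflict.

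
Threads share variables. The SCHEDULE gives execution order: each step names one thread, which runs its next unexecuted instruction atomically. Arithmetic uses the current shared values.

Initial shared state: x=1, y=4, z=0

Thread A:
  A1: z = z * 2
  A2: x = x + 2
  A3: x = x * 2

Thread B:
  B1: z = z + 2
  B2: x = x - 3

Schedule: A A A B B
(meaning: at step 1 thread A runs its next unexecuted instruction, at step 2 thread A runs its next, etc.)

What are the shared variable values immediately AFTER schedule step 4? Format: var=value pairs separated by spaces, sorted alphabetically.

Answer: x=6 y=4 z=2

Derivation:
Step 1: thread A executes A1 (z = z * 2). Shared: x=1 y=4 z=0. PCs: A@1 B@0
Step 2: thread A executes A2 (x = x + 2). Shared: x=3 y=4 z=0. PCs: A@2 B@0
Step 3: thread A executes A3 (x = x * 2). Shared: x=6 y=4 z=0. PCs: A@3 B@0
Step 4: thread B executes B1 (z = z + 2). Shared: x=6 y=4 z=2. PCs: A@3 B@1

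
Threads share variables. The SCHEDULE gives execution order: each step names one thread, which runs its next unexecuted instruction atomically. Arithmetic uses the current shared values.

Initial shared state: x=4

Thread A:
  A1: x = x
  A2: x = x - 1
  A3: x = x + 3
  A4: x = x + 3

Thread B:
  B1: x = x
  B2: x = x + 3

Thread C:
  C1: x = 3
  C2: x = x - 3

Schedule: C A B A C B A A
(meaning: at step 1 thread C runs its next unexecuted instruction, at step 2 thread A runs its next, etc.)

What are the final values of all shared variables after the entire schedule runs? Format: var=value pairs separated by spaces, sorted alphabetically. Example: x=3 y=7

Step 1: thread C executes C1 (x = 3). Shared: x=3. PCs: A@0 B@0 C@1
Step 2: thread A executes A1 (x = x). Shared: x=3. PCs: A@1 B@0 C@1
Step 3: thread B executes B1 (x = x). Shared: x=3. PCs: A@1 B@1 C@1
Step 4: thread A executes A2 (x = x - 1). Shared: x=2. PCs: A@2 B@1 C@1
Step 5: thread C executes C2 (x = x - 3). Shared: x=-1. PCs: A@2 B@1 C@2
Step 6: thread B executes B2 (x = x + 3). Shared: x=2. PCs: A@2 B@2 C@2
Step 7: thread A executes A3 (x = x + 3). Shared: x=5. PCs: A@3 B@2 C@2
Step 8: thread A executes A4 (x = x + 3). Shared: x=8. PCs: A@4 B@2 C@2

Answer: x=8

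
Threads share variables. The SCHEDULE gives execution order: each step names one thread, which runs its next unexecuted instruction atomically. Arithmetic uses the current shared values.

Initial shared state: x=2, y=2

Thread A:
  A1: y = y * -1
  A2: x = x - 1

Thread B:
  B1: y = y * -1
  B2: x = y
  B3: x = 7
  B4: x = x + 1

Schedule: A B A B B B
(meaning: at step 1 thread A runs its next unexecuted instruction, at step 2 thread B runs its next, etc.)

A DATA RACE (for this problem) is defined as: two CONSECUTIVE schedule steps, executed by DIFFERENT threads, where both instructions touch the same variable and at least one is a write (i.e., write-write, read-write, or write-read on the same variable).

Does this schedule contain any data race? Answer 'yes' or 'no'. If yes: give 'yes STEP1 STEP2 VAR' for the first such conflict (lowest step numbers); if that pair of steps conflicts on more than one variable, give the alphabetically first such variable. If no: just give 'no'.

Answer: yes 1 2 y

Derivation:
Steps 1,2: A(y = y * -1) vs B(y = y * -1). RACE on y (W-W).
Steps 2,3: B(r=y,w=y) vs A(r=x,w=x). No conflict.
Steps 3,4: A(x = x - 1) vs B(x = y). RACE on x (W-W).
Steps 4,5: same thread (B). No race.
Steps 5,6: same thread (B). No race.
First conflict at steps 1,2.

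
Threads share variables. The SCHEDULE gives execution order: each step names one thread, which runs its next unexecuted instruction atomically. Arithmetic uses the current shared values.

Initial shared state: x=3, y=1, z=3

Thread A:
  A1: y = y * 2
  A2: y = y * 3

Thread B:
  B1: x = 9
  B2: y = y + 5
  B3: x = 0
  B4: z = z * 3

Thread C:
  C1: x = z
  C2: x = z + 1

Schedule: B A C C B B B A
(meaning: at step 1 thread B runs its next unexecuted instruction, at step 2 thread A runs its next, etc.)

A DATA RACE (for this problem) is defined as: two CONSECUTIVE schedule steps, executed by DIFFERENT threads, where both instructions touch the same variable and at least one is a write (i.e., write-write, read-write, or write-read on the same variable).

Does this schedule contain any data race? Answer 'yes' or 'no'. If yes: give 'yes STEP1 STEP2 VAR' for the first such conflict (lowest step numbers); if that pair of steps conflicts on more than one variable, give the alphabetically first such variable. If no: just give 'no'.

Steps 1,2: B(r=-,w=x) vs A(r=y,w=y). No conflict.
Steps 2,3: A(r=y,w=y) vs C(r=z,w=x). No conflict.
Steps 3,4: same thread (C). No race.
Steps 4,5: C(r=z,w=x) vs B(r=y,w=y). No conflict.
Steps 5,6: same thread (B). No race.
Steps 6,7: same thread (B). No race.
Steps 7,8: B(r=z,w=z) vs A(r=y,w=y). No conflict.

Answer: no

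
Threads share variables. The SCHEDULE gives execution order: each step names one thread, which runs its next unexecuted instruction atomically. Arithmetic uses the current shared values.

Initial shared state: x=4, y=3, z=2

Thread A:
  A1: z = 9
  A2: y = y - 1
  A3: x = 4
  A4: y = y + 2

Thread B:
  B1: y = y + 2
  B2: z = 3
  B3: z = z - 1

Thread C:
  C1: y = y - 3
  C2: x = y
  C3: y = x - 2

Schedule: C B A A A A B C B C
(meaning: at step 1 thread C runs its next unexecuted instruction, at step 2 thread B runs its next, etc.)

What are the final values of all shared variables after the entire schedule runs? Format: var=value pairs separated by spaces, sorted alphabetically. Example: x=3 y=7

Step 1: thread C executes C1 (y = y - 3). Shared: x=4 y=0 z=2. PCs: A@0 B@0 C@1
Step 2: thread B executes B1 (y = y + 2). Shared: x=4 y=2 z=2. PCs: A@0 B@1 C@1
Step 3: thread A executes A1 (z = 9). Shared: x=4 y=2 z=9. PCs: A@1 B@1 C@1
Step 4: thread A executes A2 (y = y - 1). Shared: x=4 y=1 z=9. PCs: A@2 B@1 C@1
Step 5: thread A executes A3 (x = 4). Shared: x=4 y=1 z=9. PCs: A@3 B@1 C@1
Step 6: thread A executes A4 (y = y + 2). Shared: x=4 y=3 z=9. PCs: A@4 B@1 C@1
Step 7: thread B executes B2 (z = 3). Shared: x=4 y=3 z=3. PCs: A@4 B@2 C@1
Step 8: thread C executes C2 (x = y). Shared: x=3 y=3 z=3. PCs: A@4 B@2 C@2
Step 9: thread B executes B3 (z = z - 1). Shared: x=3 y=3 z=2. PCs: A@4 B@3 C@2
Step 10: thread C executes C3 (y = x - 2). Shared: x=3 y=1 z=2. PCs: A@4 B@3 C@3

Answer: x=3 y=1 z=2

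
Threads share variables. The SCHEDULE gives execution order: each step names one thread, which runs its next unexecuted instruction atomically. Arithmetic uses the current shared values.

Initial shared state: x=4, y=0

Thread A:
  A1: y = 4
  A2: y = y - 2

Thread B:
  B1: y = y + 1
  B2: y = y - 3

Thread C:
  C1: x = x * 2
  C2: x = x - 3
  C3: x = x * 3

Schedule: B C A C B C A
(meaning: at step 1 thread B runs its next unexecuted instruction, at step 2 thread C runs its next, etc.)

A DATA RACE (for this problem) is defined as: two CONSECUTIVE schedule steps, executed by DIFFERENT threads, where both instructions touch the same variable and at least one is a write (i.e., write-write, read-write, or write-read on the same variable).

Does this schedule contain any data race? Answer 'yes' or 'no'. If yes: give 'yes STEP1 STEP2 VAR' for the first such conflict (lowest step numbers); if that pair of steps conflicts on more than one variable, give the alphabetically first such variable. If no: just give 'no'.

Answer: no

Derivation:
Steps 1,2: B(r=y,w=y) vs C(r=x,w=x). No conflict.
Steps 2,3: C(r=x,w=x) vs A(r=-,w=y). No conflict.
Steps 3,4: A(r=-,w=y) vs C(r=x,w=x). No conflict.
Steps 4,5: C(r=x,w=x) vs B(r=y,w=y). No conflict.
Steps 5,6: B(r=y,w=y) vs C(r=x,w=x). No conflict.
Steps 6,7: C(r=x,w=x) vs A(r=y,w=y). No conflict.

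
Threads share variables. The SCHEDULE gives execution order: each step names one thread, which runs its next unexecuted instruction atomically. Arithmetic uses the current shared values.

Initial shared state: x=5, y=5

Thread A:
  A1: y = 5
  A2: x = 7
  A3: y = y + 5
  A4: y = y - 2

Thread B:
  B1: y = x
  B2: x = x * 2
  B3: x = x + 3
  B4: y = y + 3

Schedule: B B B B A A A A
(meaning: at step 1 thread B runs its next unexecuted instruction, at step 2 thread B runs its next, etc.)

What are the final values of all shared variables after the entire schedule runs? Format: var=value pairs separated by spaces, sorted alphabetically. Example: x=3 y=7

Answer: x=7 y=8

Derivation:
Step 1: thread B executes B1 (y = x). Shared: x=5 y=5. PCs: A@0 B@1
Step 2: thread B executes B2 (x = x * 2). Shared: x=10 y=5. PCs: A@0 B@2
Step 3: thread B executes B3 (x = x + 3). Shared: x=13 y=5. PCs: A@0 B@3
Step 4: thread B executes B4 (y = y + 3). Shared: x=13 y=8. PCs: A@0 B@4
Step 5: thread A executes A1 (y = 5). Shared: x=13 y=5. PCs: A@1 B@4
Step 6: thread A executes A2 (x = 7). Shared: x=7 y=5. PCs: A@2 B@4
Step 7: thread A executes A3 (y = y + 5). Shared: x=7 y=10. PCs: A@3 B@4
Step 8: thread A executes A4 (y = y - 2). Shared: x=7 y=8. PCs: A@4 B@4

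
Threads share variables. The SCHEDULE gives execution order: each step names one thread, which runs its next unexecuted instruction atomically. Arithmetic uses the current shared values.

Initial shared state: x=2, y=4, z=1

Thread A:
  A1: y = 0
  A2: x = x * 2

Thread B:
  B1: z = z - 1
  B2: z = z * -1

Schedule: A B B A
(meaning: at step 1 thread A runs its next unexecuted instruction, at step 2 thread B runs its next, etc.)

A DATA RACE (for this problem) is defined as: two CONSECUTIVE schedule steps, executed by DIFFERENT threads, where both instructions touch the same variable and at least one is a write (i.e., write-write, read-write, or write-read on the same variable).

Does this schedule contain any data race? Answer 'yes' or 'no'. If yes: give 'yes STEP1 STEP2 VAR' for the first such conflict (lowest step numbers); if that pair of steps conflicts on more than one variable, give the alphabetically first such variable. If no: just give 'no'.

Steps 1,2: A(r=-,w=y) vs B(r=z,w=z). No conflict.
Steps 2,3: same thread (B). No race.
Steps 3,4: B(r=z,w=z) vs A(r=x,w=x). No conflict.

Answer: no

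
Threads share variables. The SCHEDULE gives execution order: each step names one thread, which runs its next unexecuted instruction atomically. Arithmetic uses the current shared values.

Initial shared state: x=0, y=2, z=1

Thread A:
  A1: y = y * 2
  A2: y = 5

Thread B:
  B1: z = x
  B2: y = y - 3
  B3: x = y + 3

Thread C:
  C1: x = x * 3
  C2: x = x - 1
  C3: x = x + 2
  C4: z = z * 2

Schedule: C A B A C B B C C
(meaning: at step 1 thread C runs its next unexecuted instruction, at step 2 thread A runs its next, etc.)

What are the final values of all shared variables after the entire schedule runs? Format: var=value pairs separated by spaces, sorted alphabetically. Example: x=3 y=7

Answer: x=7 y=2 z=0

Derivation:
Step 1: thread C executes C1 (x = x * 3). Shared: x=0 y=2 z=1. PCs: A@0 B@0 C@1
Step 2: thread A executes A1 (y = y * 2). Shared: x=0 y=4 z=1. PCs: A@1 B@0 C@1
Step 3: thread B executes B1 (z = x). Shared: x=0 y=4 z=0. PCs: A@1 B@1 C@1
Step 4: thread A executes A2 (y = 5). Shared: x=0 y=5 z=0. PCs: A@2 B@1 C@1
Step 5: thread C executes C2 (x = x - 1). Shared: x=-1 y=5 z=0. PCs: A@2 B@1 C@2
Step 6: thread B executes B2 (y = y - 3). Shared: x=-1 y=2 z=0. PCs: A@2 B@2 C@2
Step 7: thread B executes B3 (x = y + 3). Shared: x=5 y=2 z=0. PCs: A@2 B@3 C@2
Step 8: thread C executes C3 (x = x + 2). Shared: x=7 y=2 z=0. PCs: A@2 B@3 C@3
Step 9: thread C executes C4 (z = z * 2). Shared: x=7 y=2 z=0. PCs: A@2 B@3 C@4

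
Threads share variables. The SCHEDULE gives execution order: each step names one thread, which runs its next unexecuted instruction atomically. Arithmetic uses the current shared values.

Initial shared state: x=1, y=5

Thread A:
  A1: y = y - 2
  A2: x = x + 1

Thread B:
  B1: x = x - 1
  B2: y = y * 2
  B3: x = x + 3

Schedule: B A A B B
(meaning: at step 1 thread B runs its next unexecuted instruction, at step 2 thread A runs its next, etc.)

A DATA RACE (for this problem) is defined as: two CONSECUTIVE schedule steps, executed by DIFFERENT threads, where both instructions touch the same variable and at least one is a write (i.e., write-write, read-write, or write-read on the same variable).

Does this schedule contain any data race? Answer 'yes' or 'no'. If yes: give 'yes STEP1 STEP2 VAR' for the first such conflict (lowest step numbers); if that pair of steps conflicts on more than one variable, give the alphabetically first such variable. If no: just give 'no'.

Steps 1,2: B(r=x,w=x) vs A(r=y,w=y). No conflict.
Steps 2,3: same thread (A). No race.
Steps 3,4: A(r=x,w=x) vs B(r=y,w=y). No conflict.
Steps 4,5: same thread (B). No race.

Answer: no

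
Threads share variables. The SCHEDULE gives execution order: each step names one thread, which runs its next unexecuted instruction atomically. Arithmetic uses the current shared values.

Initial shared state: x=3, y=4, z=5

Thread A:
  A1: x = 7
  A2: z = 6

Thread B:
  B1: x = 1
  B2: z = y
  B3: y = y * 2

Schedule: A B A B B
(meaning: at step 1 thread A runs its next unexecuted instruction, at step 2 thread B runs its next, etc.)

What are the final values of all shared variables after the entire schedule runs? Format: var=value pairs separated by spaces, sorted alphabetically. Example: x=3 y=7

Answer: x=1 y=8 z=4

Derivation:
Step 1: thread A executes A1 (x = 7). Shared: x=7 y=4 z=5. PCs: A@1 B@0
Step 2: thread B executes B1 (x = 1). Shared: x=1 y=4 z=5. PCs: A@1 B@1
Step 3: thread A executes A2 (z = 6). Shared: x=1 y=4 z=6. PCs: A@2 B@1
Step 4: thread B executes B2 (z = y). Shared: x=1 y=4 z=4. PCs: A@2 B@2
Step 5: thread B executes B3 (y = y * 2). Shared: x=1 y=8 z=4. PCs: A@2 B@3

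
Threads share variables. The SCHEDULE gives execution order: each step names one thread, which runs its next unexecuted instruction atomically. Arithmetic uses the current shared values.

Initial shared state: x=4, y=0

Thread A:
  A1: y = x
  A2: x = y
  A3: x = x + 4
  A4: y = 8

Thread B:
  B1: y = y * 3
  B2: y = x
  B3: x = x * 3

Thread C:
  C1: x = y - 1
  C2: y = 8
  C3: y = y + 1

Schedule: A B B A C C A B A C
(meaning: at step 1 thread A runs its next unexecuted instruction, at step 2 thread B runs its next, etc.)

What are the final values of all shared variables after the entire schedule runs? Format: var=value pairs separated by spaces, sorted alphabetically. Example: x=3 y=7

Answer: x=21 y=9

Derivation:
Step 1: thread A executes A1 (y = x). Shared: x=4 y=4. PCs: A@1 B@0 C@0
Step 2: thread B executes B1 (y = y * 3). Shared: x=4 y=12. PCs: A@1 B@1 C@0
Step 3: thread B executes B2 (y = x). Shared: x=4 y=4. PCs: A@1 B@2 C@0
Step 4: thread A executes A2 (x = y). Shared: x=4 y=4. PCs: A@2 B@2 C@0
Step 5: thread C executes C1 (x = y - 1). Shared: x=3 y=4. PCs: A@2 B@2 C@1
Step 6: thread C executes C2 (y = 8). Shared: x=3 y=8. PCs: A@2 B@2 C@2
Step 7: thread A executes A3 (x = x + 4). Shared: x=7 y=8. PCs: A@3 B@2 C@2
Step 8: thread B executes B3 (x = x * 3). Shared: x=21 y=8. PCs: A@3 B@3 C@2
Step 9: thread A executes A4 (y = 8). Shared: x=21 y=8. PCs: A@4 B@3 C@2
Step 10: thread C executes C3 (y = y + 1). Shared: x=21 y=9. PCs: A@4 B@3 C@3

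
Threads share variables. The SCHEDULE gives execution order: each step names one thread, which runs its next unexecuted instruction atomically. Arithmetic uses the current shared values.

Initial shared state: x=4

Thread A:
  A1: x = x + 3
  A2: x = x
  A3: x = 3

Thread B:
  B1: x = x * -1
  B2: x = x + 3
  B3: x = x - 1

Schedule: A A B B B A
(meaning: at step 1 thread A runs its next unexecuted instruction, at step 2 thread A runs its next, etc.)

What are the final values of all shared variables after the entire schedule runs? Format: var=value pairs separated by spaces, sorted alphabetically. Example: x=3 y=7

Step 1: thread A executes A1 (x = x + 3). Shared: x=7. PCs: A@1 B@0
Step 2: thread A executes A2 (x = x). Shared: x=7. PCs: A@2 B@0
Step 3: thread B executes B1 (x = x * -1). Shared: x=-7. PCs: A@2 B@1
Step 4: thread B executes B2 (x = x + 3). Shared: x=-4. PCs: A@2 B@2
Step 5: thread B executes B3 (x = x - 1). Shared: x=-5. PCs: A@2 B@3
Step 6: thread A executes A3 (x = 3). Shared: x=3. PCs: A@3 B@3

Answer: x=3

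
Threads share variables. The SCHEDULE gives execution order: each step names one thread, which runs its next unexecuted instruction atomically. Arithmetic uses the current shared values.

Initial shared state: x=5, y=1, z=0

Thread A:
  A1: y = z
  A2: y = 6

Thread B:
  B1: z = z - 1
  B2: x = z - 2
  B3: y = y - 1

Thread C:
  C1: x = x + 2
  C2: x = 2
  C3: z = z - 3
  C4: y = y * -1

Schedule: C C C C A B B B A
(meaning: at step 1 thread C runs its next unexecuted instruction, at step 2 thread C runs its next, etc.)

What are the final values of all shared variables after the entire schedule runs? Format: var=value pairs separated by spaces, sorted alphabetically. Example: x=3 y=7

Answer: x=-6 y=6 z=-4

Derivation:
Step 1: thread C executes C1 (x = x + 2). Shared: x=7 y=1 z=0. PCs: A@0 B@0 C@1
Step 2: thread C executes C2 (x = 2). Shared: x=2 y=1 z=0. PCs: A@0 B@0 C@2
Step 3: thread C executes C3 (z = z - 3). Shared: x=2 y=1 z=-3. PCs: A@0 B@0 C@3
Step 4: thread C executes C4 (y = y * -1). Shared: x=2 y=-1 z=-3. PCs: A@0 B@0 C@4
Step 5: thread A executes A1 (y = z). Shared: x=2 y=-3 z=-3. PCs: A@1 B@0 C@4
Step 6: thread B executes B1 (z = z - 1). Shared: x=2 y=-3 z=-4. PCs: A@1 B@1 C@4
Step 7: thread B executes B2 (x = z - 2). Shared: x=-6 y=-3 z=-4. PCs: A@1 B@2 C@4
Step 8: thread B executes B3 (y = y - 1). Shared: x=-6 y=-4 z=-4. PCs: A@1 B@3 C@4
Step 9: thread A executes A2 (y = 6). Shared: x=-6 y=6 z=-4. PCs: A@2 B@3 C@4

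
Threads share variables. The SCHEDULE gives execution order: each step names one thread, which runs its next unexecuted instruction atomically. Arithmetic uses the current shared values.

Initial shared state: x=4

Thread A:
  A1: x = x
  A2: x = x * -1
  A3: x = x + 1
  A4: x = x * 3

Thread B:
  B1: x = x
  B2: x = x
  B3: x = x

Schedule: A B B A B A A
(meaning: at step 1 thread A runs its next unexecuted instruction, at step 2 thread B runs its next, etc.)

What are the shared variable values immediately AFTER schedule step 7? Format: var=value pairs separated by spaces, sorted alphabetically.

Answer: x=-9

Derivation:
Step 1: thread A executes A1 (x = x). Shared: x=4. PCs: A@1 B@0
Step 2: thread B executes B1 (x = x). Shared: x=4. PCs: A@1 B@1
Step 3: thread B executes B2 (x = x). Shared: x=4. PCs: A@1 B@2
Step 4: thread A executes A2 (x = x * -1). Shared: x=-4. PCs: A@2 B@2
Step 5: thread B executes B3 (x = x). Shared: x=-4. PCs: A@2 B@3
Step 6: thread A executes A3 (x = x + 1). Shared: x=-3. PCs: A@3 B@3
Step 7: thread A executes A4 (x = x * 3). Shared: x=-9. PCs: A@4 B@3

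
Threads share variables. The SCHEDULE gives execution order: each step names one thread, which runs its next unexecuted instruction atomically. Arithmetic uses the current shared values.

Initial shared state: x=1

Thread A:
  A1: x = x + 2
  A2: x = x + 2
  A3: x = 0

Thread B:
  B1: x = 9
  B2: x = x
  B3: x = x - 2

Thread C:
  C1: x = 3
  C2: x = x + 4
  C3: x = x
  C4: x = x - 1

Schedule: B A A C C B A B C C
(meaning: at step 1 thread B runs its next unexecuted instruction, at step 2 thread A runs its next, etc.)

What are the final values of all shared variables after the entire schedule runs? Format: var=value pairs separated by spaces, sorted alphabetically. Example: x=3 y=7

Step 1: thread B executes B1 (x = 9). Shared: x=9. PCs: A@0 B@1 C@0
Step 2: thread A executes A1 (x = x + 2). Shared: x=11. PCs: A@1 B@1 C@0
Step 3: thread A executes A2 (x = x + 2). Shared: x=13. PCs: A@2 B@1 C@0
Step 4: thread C executes C1 (x = 3). Shared: x=3. PCs: A@2 B@1 C@1
Step 5: thread C executes C2 (x = x + 4). Shared: x=7. PCs: A@2 B@1 C@2
Step 6: thread B executes B2 (x = x). Shared: x=7. PCs: A@2 B@2 C@2
Step 7: thread A executes A3 (x = 0). Shared: x=0. PCs: A@3 B@2 C@2
Step 8: thread B executes B3 (x = x - 2). Shared: x=-2. PCs: A@3 B@3 C@2
Step 9: thread C executes C3 (x = x). Shared: x=-2. PCs: A@3 B@3 C@3
Step 10: thread C executes C4 (x = x - 1). Shared: x=-3. PCs: A@3 B@3 C@4

Answer: x=-3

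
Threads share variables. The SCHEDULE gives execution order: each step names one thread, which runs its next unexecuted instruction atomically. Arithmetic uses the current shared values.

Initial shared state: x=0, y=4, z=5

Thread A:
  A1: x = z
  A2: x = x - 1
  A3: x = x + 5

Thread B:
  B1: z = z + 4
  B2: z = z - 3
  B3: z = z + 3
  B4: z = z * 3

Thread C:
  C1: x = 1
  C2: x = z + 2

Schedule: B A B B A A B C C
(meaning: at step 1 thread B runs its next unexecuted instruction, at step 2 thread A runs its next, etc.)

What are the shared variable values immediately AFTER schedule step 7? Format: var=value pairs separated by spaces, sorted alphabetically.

Step 1: thread B executes B1 (z = z + 4). Shared: x=0 y=4 z=9. PCs: A@0 B@1 C@0
Step 2: thread A executes A1 (x = z). Shared: x=9 y=4 z=9. PCs: A@1 B@1 C@0
Step 3: thread B executes B2 (z = z - 3). Shared: x=9 y=4 z=6. PCs: A@1 B@2 C@0
Step 4: thread B executes B3 (z = z + 3). Shared: x=9 y=4 z=9. PCs: A@1 B@3 C@0
Step 5: thread A executes A2 (x = x - 1). Shared: x=8 y=4 z=9. PCs: A@2 B@3 C@0
Step 6: thread A executes A3 (x = x + 5). Shared: x=13 y=4 z=9. PCs: A@3 B@3 C@0
Step 7: thread B executes B4 (z = z * 3). Shared: x=13 y=4 z=27. PCs: A@3 B@4 C@0

Answer: x=13 y=4 z=27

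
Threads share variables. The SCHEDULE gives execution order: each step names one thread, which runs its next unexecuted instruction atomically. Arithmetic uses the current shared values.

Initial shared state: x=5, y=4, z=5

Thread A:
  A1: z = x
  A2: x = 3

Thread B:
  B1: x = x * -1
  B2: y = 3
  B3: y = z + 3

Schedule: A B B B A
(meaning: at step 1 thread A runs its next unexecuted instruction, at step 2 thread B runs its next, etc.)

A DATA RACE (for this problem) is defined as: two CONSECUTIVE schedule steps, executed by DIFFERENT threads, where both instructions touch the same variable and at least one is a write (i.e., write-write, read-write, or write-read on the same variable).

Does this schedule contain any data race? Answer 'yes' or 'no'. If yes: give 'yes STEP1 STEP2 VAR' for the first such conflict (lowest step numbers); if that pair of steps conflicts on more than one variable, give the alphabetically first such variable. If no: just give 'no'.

Answer: yes 1 2 x

Derivation:
Steps 1,2: A(z = x) vs B(x = x * -1). RACE on x (R-W).
Steps 2,3: same thread (B). No race.
Steps 3,4: same thread (B). No race.
Steps 4,5: B(r=z,w=y) vs A(r=-,w=x). No conflict.
First conflict at steps 1,2.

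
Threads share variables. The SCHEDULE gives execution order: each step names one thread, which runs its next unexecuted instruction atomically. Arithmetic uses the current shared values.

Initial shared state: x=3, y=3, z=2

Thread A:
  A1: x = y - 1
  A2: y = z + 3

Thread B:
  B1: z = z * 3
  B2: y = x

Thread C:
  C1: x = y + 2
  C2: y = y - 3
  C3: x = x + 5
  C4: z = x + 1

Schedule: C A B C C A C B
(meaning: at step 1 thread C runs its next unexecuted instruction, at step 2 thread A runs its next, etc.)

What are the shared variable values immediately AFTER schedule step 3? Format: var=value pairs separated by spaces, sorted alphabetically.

Step 1: thread C executes C1 (x = y + 2). Shared: x=5 y=3 z=2. PCs: A@0 B@0 C@1
Step 2: thread A executes A1 (x = y - 1). Shared: x=2 y=3 z=2. PCs: A@1 B@0 C@1
Step 3: thread B executes B1 (z = z * 3). Shared: x=2 y=3 z=6. PCs: A@1 B@1 C@1

Answer: x=2 y=3 z=6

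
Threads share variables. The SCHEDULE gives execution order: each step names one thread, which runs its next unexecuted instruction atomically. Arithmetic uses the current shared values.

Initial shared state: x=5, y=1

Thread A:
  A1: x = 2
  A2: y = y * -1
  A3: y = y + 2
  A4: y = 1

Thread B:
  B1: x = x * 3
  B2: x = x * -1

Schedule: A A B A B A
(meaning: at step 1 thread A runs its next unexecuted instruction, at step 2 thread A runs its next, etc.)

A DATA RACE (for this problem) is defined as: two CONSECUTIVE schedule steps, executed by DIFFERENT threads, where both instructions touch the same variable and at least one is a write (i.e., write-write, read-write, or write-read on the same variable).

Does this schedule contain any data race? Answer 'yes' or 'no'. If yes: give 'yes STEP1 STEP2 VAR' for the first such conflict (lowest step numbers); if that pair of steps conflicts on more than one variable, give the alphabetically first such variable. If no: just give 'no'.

Steps 1,2: same thread (A). No race.
Steps 2,3: A(r=y,w=y) vs B(r=x,w=x). No conflict.
Steps 3,4: B(r=x,w=x) vs A(r=y,w=y). No conflict.
Steps 4,5: A(r=y,w=y) vs B(r=x,w=x). No conflict.
Steps 5,6: B(r=x,w=x) vs A(r=-,w=y). No conflict.

Answer: no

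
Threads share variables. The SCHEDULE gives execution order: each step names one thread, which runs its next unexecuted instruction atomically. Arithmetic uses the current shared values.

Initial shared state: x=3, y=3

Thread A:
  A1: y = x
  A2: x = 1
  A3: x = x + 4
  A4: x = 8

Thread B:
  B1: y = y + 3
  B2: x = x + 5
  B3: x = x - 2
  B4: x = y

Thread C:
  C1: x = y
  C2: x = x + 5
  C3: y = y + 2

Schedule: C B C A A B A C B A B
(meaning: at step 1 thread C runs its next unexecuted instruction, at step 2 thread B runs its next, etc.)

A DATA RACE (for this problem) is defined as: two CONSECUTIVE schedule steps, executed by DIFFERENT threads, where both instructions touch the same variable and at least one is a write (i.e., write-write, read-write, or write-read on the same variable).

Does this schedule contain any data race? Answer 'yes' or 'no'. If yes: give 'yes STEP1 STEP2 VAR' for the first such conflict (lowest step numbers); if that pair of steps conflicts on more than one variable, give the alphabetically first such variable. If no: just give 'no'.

Answer: yes 1 2 y

Derivation:
Steps 1,2: C(x = y) vs B(y = y + 3). RACE on y (R-W).
Steps 2,3: B(r=y,w=y) vs C(r=x,w=x). No conflict.
Steps 3,4: C(x = x + 5) vs A(y = x). RACE on x (W-R).
Steps 4,5: same thread (A). No race.
Steps 5,6: A(x = 1) vs B(x = x + 5). RACE on x (W-W).
Steps 6,7: B(x = x + 5) vs A(x = x + 4). RACE on x (W-W).
Steps 7,8: A(r=x,w=x) vs C(r=y,w=y). No conflict.
Steps 8,9: C(r=y,w=y) vs B(r=x,w=x). No conflict.
Steps 9,10: B(x = x - 2) vs A(x = 8). RACE on x (W-W).
Steps 10,11: A(x = 8) vs B(x = y). RACE on x (W-W).
First conflict at steps 1,2.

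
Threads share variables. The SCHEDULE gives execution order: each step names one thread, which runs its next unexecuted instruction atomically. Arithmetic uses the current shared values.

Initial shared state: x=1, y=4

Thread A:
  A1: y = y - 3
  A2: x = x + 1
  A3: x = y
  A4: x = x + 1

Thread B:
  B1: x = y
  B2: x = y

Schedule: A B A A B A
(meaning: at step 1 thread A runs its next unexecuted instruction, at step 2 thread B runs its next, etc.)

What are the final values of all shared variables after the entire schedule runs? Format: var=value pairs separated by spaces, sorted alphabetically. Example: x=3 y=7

Step 1: thread A executes A1 (y = y - 3). Shared: x=1 y=1. PCs: A@1 B@0
Step 2: thread B executes B1 (x = y). Shared: x=1 y=1. PCs: A@1 B@1
Step 3: thread A executes A2 (x = x + 1). Shared: x=2 y=1. PCs: A@2 B@1
Step 4: thread A executes A3 (x = y). Shared: x=1 y=1. PCs: A@3 B@1
Step 5: thread B executes B2 (x = y). Shared: x=1 y=1. PCs: A@3 B@2
Step 6: thread A executes A4 (x = x + 1). Shared: x=2 y=1. PCs: A@4 B@2

Answer: x=2 y=1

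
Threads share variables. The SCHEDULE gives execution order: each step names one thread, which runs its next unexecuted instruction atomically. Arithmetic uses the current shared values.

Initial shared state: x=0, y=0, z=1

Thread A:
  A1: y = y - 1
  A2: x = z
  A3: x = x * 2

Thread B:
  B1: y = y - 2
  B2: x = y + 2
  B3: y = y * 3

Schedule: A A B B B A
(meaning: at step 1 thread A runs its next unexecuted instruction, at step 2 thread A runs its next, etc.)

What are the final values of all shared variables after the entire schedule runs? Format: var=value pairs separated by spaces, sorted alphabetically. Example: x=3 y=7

Answer: x=-2 y=-9 z=1

Derivation:
Step 1: thread A executes A1 (y = y - 1). Shared: x=0 y=-1 z=1. PCs: A@1 B@0
Step 2: thread A executes A2 (x = z). Shared: x=1 y=-1 z=1. PCs: A@2 B@0
Step 3: thread B executes B1 (y = y - 2). Shared: x=1 y=-3 z=1. PCs: A@2 B@1
Step 4: thread B executes B2 (x = y + 2). Shared: x=-1 y=-3 z=1. PCs: A@2 B@2
Step 5: thread B executes B3 (y = y * 3). Shared: x=-1 y=-9 z=1. PCs: A@2 B@3
Step 6: thread A executes A3 (x = x * 2). Shared: x=-2 y=-9 z=1. PCs: A@3 B@3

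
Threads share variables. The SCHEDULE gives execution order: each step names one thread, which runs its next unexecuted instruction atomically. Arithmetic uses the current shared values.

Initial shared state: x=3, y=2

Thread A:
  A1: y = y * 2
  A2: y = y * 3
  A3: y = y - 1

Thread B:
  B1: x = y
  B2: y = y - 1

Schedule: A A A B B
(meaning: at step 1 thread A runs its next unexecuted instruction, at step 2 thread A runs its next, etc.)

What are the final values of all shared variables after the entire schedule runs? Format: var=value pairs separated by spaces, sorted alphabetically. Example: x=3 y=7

Step 1: thread A executes A1 (y = y * 2). Shared: x=3 y=4. PCs: A@1 B@0
Step 2: thread A executes A2 (y = y * 3). Shared: x=3 y=12. PCs: A@2 B@0
Step 3: thread A executes A3 (y = y - 1). Shared: x=3 y=11. PCs: A@3 B@0
Step 4: thread B executes B1 (x = y). Shared: x=11 y=11. PCs: A@3 B@1
Step 5: thread B executes B2 (y = y - 1). Shared: x=11 y=10. PCs: A@3 B@2

Answer: x=11 y=10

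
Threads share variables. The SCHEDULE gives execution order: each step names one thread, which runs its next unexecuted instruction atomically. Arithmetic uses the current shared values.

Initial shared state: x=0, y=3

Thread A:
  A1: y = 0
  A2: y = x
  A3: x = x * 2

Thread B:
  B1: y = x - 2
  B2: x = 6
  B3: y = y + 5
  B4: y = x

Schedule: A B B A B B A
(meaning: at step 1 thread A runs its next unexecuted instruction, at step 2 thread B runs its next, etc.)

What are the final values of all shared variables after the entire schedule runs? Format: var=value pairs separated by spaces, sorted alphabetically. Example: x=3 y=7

Step 1: thread A executes A1 (y = 0). Shared: x=0 y=0. PCs: A@1 B@0
Step 2: thread B executes B1 (y = x - 2). Shared: x=0 y=-2. PCs: A@1 B@1
Step 3: thread B executes B2 (x = 6). Shared: x=6 y=-2. PCs: A@1 B@2
Step 4: thread A executes A2 (y = x). Shared: x=6 y=6. PCs: A@2 B@2
Step 5: thread B executes B3 (y = y + 5). Shared: x=6 y=11. PCs: A@2 B@3
Step 6: thread B executes B4 (y = x). Shared: x=6 y=6. PCs: A@2 B@4
Step 7: thread A executes A3 (x = x * 2). Shared: x=12 y=6. PCs: A@3 B@4

Answer: x=12 y=6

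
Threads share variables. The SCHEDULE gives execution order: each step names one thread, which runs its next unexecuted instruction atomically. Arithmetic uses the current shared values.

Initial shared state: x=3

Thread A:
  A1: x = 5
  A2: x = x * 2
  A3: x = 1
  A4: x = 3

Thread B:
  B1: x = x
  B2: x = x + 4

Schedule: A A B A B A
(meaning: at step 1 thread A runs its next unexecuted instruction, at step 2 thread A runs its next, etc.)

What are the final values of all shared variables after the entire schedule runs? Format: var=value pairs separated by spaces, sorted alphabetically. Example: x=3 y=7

Answer: x=3

Derivation:
Step 1: thread A executes A1 (x = 5). Shared: x=5. PCs: A@1 B@0
Step 2: thread A executes A2 (x = x * 2). Shared: x=10. PCs: A@2 B@0
Step 3: thread B executes B1 (x = x). Shared: x=10. PCs: A@2 B@1
Step 4: thread A executes A3 (x = 1). Shared: x=1. PCs: A@3 B@1
Step 5: thread B executes B2 (x = x + 4). Shared: x=5. PCs: A@3 B@2
Step 6: thread A executes A4 (x = 3). Shared: x=3. PCs: A@4 B@2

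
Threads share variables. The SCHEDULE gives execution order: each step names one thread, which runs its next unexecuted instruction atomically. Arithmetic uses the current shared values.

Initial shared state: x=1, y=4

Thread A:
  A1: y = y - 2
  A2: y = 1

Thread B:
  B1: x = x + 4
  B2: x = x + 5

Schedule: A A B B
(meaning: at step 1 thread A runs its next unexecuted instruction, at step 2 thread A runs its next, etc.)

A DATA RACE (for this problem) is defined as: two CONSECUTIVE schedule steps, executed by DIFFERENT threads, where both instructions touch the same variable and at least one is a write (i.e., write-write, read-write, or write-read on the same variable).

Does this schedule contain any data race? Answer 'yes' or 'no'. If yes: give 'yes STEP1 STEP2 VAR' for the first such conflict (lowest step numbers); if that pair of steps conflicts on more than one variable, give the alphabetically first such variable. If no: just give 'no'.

Answer: no

Derivation:
Steps 1,2: same thread (A). No race.
Steps 2,3: A(r=-,w=y) vs B(r=x,w=x). No conflict.
Steps 3,4: same thread (B). No race.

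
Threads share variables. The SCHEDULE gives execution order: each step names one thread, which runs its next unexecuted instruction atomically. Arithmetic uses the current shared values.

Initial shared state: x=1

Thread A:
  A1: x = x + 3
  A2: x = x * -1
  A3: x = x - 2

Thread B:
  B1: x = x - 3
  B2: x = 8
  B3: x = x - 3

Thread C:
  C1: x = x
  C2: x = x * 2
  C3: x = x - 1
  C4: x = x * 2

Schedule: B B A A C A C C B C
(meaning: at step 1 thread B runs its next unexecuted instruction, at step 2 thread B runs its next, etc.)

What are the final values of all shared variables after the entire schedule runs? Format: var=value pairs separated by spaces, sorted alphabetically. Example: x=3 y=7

Answer: x=-60

Derivation:
Step 1: thread B executes B1 (x = x - 3). Shared: x=-2. PCs: A@0 B@1 C@0
Step 2: thread B executes B2 (x = 8). Shared: x=8. PCs: A@0 B@2 C@0
Step 3: thread A executes A1 (x = x + 3). Shared: x=11. PCs: A@1 B@2 C@0
Step 4: thread A executes A2 (x = x * -1). Shared: x=-11. PCs: A@2 B@2 C@0
Step 5: thread C executes C1 (x = x). Shared: x=-11. PCs: A@2 B@2 C@1
Step 6: thread A executes A3 (x = x - 2). Shared: x=-13. PCs: A@3 B@2 C@1
Step 7: thread C executes C2 (x = x * 2). Shared: x=-26. PCs: A@3 B@2 C@2
Step 8: thread C executes C3 (x = x - 1). Shared: x=-27. PCs: A@3 B@2 C@3
Step 9: thread B executes B3 (x = x - 3). Shared: x=-30. PCs: A@3 B@3 C@3
Step 10: thread C executes C4 (x = x * 2). Shared: x=-60. PCs: A@3 B@3 C@4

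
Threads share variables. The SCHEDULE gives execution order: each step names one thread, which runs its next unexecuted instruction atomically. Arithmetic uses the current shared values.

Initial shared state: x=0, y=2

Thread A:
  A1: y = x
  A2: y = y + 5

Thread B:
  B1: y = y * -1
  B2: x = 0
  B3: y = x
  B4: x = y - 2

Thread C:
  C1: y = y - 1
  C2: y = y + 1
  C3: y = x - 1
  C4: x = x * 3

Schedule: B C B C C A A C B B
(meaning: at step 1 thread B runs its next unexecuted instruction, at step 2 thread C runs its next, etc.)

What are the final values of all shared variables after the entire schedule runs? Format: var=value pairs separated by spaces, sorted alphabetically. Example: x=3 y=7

Answer: x=-2 y=0

Derivation:
Step 1: thread B executes B1 (y = y * -1). Shared: x=0 y=-2. PCs: A@0 B@1 C@0
Step 2: thread C executes C1 (y = y - 1). Shared: x=0 y=-3. PCs: A@0 B@1 C@1
Step 3: thread B executes B2 (x = 0). Shared: x=0 y=-3. PCs: A@0 B@2 C@1
Step 4: thread C executes C2 (y = y + 1). Shared: x=0 y=-2. PCs: A@0 B@2 C@2
Step 5: thread C executes C3 (y = x - 1). Shared: x=0 y=-1. PCs: A@0 B@2 C@3
Step 6: thread A executes A1 (y = x). Shared: x=0 y=0. PCs: A@1 B@2 C@3
Step 7: thread A executes A2 (y = y + 5). Shared: x=0 y=5. PCs: A@2 B@2 C@3
Step 8: thread C executes C4 (x = x * 3). Shared: x=0 y=5. PCs: A@2 B@2 C@4
Step 9: thread B executes B3 (y = x). Shared: x=0 y=0. PCs: A@2 B@3 C@4
Step 10: thread B executes B4 (x = y - 2). Shared: x=-2 y=0. PCs: A@2 B@4 C@4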